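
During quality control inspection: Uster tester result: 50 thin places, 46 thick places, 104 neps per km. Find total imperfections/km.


Formula: Total = thin places + thick places + neps
Total = 50 + 46 + 104
Total = 200 imperfections/km

200 imperfections/km


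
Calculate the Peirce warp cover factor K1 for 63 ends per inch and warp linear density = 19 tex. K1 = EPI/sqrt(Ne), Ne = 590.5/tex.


Formula: K1 = EPI / sqrt(Ne), with Ne = 590.5 / tex_warp
Step 1: Ne = 590.5 / 19 = 31.079
Step 2: sqrt(Ne) = sqrt(31.079) = 5.5749
Step 3: K1 = 63 / 5.5749 = 11.3

11.3


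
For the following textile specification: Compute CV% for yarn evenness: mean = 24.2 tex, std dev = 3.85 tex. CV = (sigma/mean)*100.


Formula: CV% = (standard deviation / mean) * 100
Step 1: Ratio = 3.85 / 24.2 = 0.159091
Step 2: CV% = 0.159091 * 100 = 15.9091% ≈ 15.9%

15.9%


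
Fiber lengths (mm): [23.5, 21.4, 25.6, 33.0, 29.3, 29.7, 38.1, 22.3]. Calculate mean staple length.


Formula: Mean = sum of lengths / count
Sum = 23.5 + 21.4 + 25.6 + 33.0 + 29.3 + 29.7 + 38.1 + 22.3
Sum = 222.9 mm
Mean = 222.9 / 8 = 27.86 mm

27.86 mm


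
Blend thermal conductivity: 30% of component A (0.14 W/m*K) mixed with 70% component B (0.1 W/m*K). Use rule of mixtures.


Formula: Blend property = (fraction_A * property_A) + (fraction_B * property_B)
Step 1: Contribution A = 30/100 * 0.14 W/m*K = 0.042 W/m*K
Step 2: Contribution B = 70/100 * 0.1 W/m*K = 0.07 W/m*K
Step 3: Blend thermal conductivity = 0.042 + 0.07 = 0.112 W/m*K

0.112 W/m*K


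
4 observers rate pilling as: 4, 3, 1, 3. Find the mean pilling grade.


Formula: Mean = sum / count
Sum = 4 + 3 + 1 + 3 = 11
Mean = 11 / 4 = 2.8

2.8


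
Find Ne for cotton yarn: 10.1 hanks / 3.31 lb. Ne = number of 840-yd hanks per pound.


Formula: Ne = hanks / mass_lb
Substituting: Ne = 10.1 / 3.31
Ne = 3.1

3.1 Ne


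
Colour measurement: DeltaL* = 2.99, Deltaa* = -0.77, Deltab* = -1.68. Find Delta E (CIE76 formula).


Formula: Delta E = sqrt(dL*^2 + da*^2 + db*^2)
Step 1: dL*^2 = 2.99^2 = 8.9401
Step 2: da*^2 = (-0.77)^2 = 0.5929
Step 3: db*^2 = (-1.68)^2 = 2.8224
Step 4: Sum = 8.9401 + 0.5929 + 2.8224 = 12.3554
Step 5: Delta E = sqrt(12.3554) = 3.52

3.52 Delta E


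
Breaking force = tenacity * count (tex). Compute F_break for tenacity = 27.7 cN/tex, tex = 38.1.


Formula: Breaking force = Tenacity * Linear density
F = 27.7 cN/tex * 38.1 tex
F = 1055.37 cN

1055.37 cN


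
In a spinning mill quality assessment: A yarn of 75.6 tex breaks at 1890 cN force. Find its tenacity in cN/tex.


Formula: Tenacity = Breaking force / Linear density
Tenacity = 1890 cN / 75.6 tex
Tenacity = 25.00 cN/tex

25.00 cN/tex


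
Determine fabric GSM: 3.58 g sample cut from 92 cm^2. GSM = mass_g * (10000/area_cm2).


Formula: GSM = mass_g / area_m2
Step 1: Convert area: 92 cm^2 = 92 / 10000 = 0.0092 m^2
Step 2: GSM = 3.58 g / 0.0092 m^2 = 389.1 g/m^2

389.1 g/m^2


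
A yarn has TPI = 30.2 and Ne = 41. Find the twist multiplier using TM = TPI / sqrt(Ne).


Formula: TM = TPI / sqrt(Ne)
Step 1: sqrt(Ne) = sqrt(41) = 6.4031
Step 2: TM = 30.2 / 6.4031 = 4.72

4.72 TM


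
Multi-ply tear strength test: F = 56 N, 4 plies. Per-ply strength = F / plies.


Formula: Per-ply strength = Total force / Number of plies
Per-ply = 56 N / 4
Per-ply = 14 N

14 N


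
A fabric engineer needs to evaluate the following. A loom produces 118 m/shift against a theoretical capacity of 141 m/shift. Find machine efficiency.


Formula: Efficiency% = (Actual output / Theoretical output) * 100
Efficiency% = (118 / 141) * 100
Efficiency% = 0.836879 * 100 = 83.6879% ≈ 83.7%

83.7%


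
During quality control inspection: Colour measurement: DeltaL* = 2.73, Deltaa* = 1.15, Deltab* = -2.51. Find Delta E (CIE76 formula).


Formula: Delta E = sqrt(dL*^2 + da*^2 + db*^2)
Step 1: dL*^2 = 2.73^2 = 7.4529
Step 2: da*^2 = 1.15^2 = 1.3225
Step 3: db*^2 = (-2.51)^2 = 6.3001
Step 4: Sum = 7.4529 + 1.3225 + 6.3001 = 15.0755
Step 5: Delta E = sqrt(15.0755) = 3.88

3.88 Delta E


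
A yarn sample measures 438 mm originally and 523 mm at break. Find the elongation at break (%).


Formula: Elongation (%) = ((L_break - L0) / L0) * 100
Step 1: Extension = 523 - 438 = 85 mm
Step 2: Elongation = (85 / 438) * 100
Step 3: Elongation = 0.194064 * 100 = 19.4064% ≈ 19.4%

19.4%


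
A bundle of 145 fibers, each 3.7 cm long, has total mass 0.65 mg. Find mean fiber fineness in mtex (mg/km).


Formula: fineness (mtex) = mass (mg) / total length (km) = (mass_mg / total_length_m) * 1000
Step 1: Convert fiber length: 3.7 cm = 0.037 m
Step 2: Total fiber length = 145 * 0.037 = 5.365 m
Step 3: Linear density = 0.65 mg / 5.365 m = 0.1212 mg/m
Step 4: fineness = 0.1212 * 1000 = 121.2 mtex

121.2 mtex


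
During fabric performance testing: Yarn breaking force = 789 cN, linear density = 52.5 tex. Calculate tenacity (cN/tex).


Formula: Tenacity = Breaking force / Linear density
Tenacity = 789 cN / 52.5 tex
Tenacity = 15.03 cN/tex

15.03 cN/tex


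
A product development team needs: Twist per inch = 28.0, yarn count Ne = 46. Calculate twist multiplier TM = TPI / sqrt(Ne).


Formula: TM = TPI / sqrt(Ne)
Step 1: sqrt(Ne) = sqrt(46) = 6.7823
Step 2: TM = 28.0 / 6.7823 = 4.13

4.13 TM


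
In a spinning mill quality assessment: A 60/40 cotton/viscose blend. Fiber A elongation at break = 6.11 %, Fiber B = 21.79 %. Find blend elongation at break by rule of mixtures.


Formula: Blend property = (fraction_A * property_A) + (fraction_B * property_B)
Step 1: Contribution A = 60/100 * 6.11 % = 3.666 %
Step 2: Contribution B = 40/100 * 21.79 % = 8.716 %
Step 3: Blend elongation at break = 3.666 + 8.716 = 12.382 %

12.382 %


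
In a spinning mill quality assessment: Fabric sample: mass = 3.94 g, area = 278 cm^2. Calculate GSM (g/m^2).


Formula: GSM = mass_g / area_m2
Step 1: Convert area: 278 cm^2 = 278 / 10000 = 0.0278 m^2
Step 2: GSM = 3.94 g / 0.0278 m^2 = 141.7 g/m^2

141.7 g/m^2


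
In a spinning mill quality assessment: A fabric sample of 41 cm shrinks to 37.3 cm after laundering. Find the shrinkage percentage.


Formula: Shrinkage% = ((L_before - L_after) / L_before) * 100
Step 1: Shrinkage = 41 - 37.3 = 3.7 cm
Step 2: Shrinkage% = (3.7 / 41) * 100
Step 3: Shrinkage% = 0.090244 * 100 = 9.0244% ≈ 9.0%

9.0%


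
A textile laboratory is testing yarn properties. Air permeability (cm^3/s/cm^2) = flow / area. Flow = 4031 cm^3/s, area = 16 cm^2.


Formula: Air Permeability = Airflow / Test Area
AP = 4031 cm^3/s / 16 cm^2
AP = 251.9 cm^3/s/cm^2

251.9 cm^3/s/cm^2


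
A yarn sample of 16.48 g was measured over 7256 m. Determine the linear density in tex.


Formula: Tex = (mass_g / length_m) * 1000
Substituting: Tex = (16.48 / 7256) * 1000
Intermediate: 16.48 / 7256 = 0.00227122 g/m
Tex = 0.00227122 * 1000 = 2.27 tex

2.27 tex


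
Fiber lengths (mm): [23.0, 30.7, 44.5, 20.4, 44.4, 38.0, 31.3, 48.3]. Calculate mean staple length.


Formula: Mean = sum of lengths / count
Sum = 23.0 + 30.7 + 44.5 + 20.4 + 44.4 + 38.0 + 31.3 + 48.3
Sum = 280.6 mm
Mean = 280.6 / 8 = 35.08 mm

35.08 mm


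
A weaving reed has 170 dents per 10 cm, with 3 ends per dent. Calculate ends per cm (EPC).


Formula: EPC = (dents per 10 cm * ends per dent) / 10
Step 1: Total ends per 10 cm = 170 * 3 = 510
Step 2: EPC = 510 / 10 = 51.0 ends/cm

51.0 ends/cm


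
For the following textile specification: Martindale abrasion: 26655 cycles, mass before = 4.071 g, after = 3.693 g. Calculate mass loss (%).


Formula: Mass loss% = ((m_before - m_after) / m_before) * 100
Step 1: Mass loss = 4.071 - 3.693 = 0.378 g
Step 2: Ratio = 0.378 / 4.071 = 0.0928519
Step 3: Mass loss% = 0.0928519 * 100 = 9.28519% ≈ 9.29%

9.29%


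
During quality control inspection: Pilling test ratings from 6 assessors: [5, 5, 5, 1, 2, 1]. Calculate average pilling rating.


Formula: Mean = sum / count
Sum = 5 + 5 + 5 + 1 + 2 + 1 = 19
Mean = 19 / 6 = 3.2

3.2


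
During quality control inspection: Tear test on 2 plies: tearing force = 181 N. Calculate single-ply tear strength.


Formula: Per-ply strength = Total force / Number of plies
Per-ply = 181 N / 2
Per-ply = 90.5 N

90.5 N


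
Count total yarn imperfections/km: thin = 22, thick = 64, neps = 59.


Formula: Total = thin places + thick places + neps
Total = 22 + 64 + 59
Total = 145 imperfections/km

145 imperfections/km


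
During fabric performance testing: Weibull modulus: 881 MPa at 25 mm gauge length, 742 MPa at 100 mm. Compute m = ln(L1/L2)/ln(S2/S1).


Formula: m = ln(L1/L2) / ln(S2/S1)
Step 1: ln(L1/L2) = ln(25/100) = -1.38629
Step 2: S2/S1 = 742/881 = 0.84222
Step 3: ln(S2/S1) = ln(0.84222) = -0.17171
Step 4: m = -1.38629 / -0.17171 = 8.07

8.07 (Weibull m)


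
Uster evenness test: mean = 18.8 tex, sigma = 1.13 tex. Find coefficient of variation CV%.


Formula: CV% = (standard deviation / mean) * 100
Step 1: Ratio = 1.13 / 18.8 = 0.060106
Step 2: CV% = 0.060106 * 100 = 6.0106% ≈ 6.0%

6.0%


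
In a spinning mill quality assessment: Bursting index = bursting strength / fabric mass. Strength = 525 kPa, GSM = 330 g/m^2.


Formula: Bursting Index = Bursting Strength / Fabric GSM
BI = 525 kPa / 330 g/m^2
BI = 1.591 kPa/(g/m^2)

1.591 kPa/(g/m^2)


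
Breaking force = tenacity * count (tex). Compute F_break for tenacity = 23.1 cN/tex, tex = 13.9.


Formula: Breaking force = Tenacity * Linear density
F = 23.1 cN/tex * 13.9 tex
F = 321.09 cN

321.09 cN


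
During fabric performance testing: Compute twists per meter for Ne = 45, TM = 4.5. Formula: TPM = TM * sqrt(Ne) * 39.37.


Formula: TPM = TM * sqrt(Ne) * 39.37
Step 1: sqrt(Ne) = sqrt(45) = 6.7082
Step 2: TM * sqrt(Ne) = 4.5 * 6.7082 = 30.1869
Step 3: TPM = 30.1869 * 39.37 = 1188 twists/m

1188 twists/m


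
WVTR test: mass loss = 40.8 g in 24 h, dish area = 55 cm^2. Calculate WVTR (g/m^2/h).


Formula: WVTR = mass_loss / (area * time)
Step 1: Convert area: 55 cm^2 = 0.0055 m^2
Step 2: WVTR = 40.8 g / (0.0055 m^2 * 24 h)
Step 3: WVTR = 40.8 / 0.132 = 309.1 g/m^2/h

309.1 g/m^2/h


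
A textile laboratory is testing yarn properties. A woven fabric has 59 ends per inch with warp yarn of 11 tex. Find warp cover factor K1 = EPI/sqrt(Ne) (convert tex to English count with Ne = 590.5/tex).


Formula: K1 = EPI / sqrt(Ne), with Ne = 590.5 / tex_warp
Step 1: Ne = 590.5 / 11 = 53.682
Step 2: sqrt(Ne) = sqrt(53.682) = 7.3268
Step 3: K1 = 59 / 7.3268 = 8.1

8.1


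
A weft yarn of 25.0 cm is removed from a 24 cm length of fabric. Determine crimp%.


Formula: Crimp% = ((L_yarn - L_fabric) / L_fabric) * 100
Step 1: Extension = 25.0 - 24 = 1.0 cm
Step 2: Crimp% = (1.0 / 24) * 100
Step 3: Crimp% = 0.041667 * 100 = 4.1667% ≈ 4.2%

4.2%


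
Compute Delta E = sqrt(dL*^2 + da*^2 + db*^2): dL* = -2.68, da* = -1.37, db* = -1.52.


Formula: Delta E = sqrt(dL*^2 + da*^2 + db*^2)
Step 1: dL*^2 = (-2.68)^2 = 7.1824
Step 2: da*^2 = (-1.37)^2 = 1.8769
Step 3: db*^2 = (-1.52)^2 = 2.3104
Step 4: Sum = 7.1824 + 1.8769 + 2.3104 = 11.3697
Step 5: Delta E = sqrt(11.3697) = 3.37

3.37 Delta E


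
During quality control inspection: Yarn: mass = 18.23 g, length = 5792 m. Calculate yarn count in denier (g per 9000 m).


Formula: den = (mass_g / length_m) * 9000
Substituting: den = (18.23 / 5792) * 9000
Intermediate: 18.23 / 5792 = 0.00314744 g/m
den = 0.00314744 * 9000 = 28.3 denier

28.3 denier


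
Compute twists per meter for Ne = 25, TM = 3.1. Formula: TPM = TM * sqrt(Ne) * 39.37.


Formula: TPM = TM * sqrt(Ne) * 39.37
Step 1: sqrt(Ne) = sqrt(25) = 5
Step 2: TM * sqrt(Ne) = 3.1 * 5 = 15.5
Step 3: TPM = 15.5 * 39.37 = 610 twists/m

610 twists/m


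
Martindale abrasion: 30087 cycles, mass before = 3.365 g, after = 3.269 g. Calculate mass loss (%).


Formula: Mass loss% = ((m_before - m_after) / m_before) * 100
Step 1: Mass loss = 3.365 - 3.269 = 0.096 g
Step 2: Ratio = 0.096 / 3.365 = 0.028529
Step 3: Mass loss% = 0.028529 * 100 = 2.8529% ≈ 2.85%

2.85%


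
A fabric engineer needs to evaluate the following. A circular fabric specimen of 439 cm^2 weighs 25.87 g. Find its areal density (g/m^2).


Formula: GSM = mass_g / area_m2
Step 1: Convert area: 439 cm^2 = 439 / 10000 = 0.0439 m^2
Step 2: GSM = 25.87 g / 0.0439 m^2 = 589.3 g/m^2

589.3 g/m^2


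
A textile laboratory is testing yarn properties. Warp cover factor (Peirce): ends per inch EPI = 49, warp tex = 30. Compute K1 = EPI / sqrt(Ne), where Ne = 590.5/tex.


Formula: K1 = EPI / sqrt(Ne), with Ne = 590.5 / tex_warp
Step 1: Ne = 590.5 / 30 = 19.683
Step 2: sqrt(Ne) = sqrt(19.683) = 4.4366
Step 3: K1 = 49 / 4.4366 = 11.0

11.0


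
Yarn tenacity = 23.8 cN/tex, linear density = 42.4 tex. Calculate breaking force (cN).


Formula: Breaking force = Tenacity * Linear density
F = 23.8 cN/tex * 42.4 tex
F = 1009.12 cN

1009.12 cN


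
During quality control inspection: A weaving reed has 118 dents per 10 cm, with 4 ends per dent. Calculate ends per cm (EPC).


Formula: EPC = (dents per 10 cm * ends per dent) / 10
Step 1: Total ends per 10 cm = 118 * 4 = 472
Step 2: EPC = 472 / 10 = 47.2 ends/cm

47.2 ends/cm


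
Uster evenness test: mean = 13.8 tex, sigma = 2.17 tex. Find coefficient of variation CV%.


Formula: CV% = (standard deviation / mean) * 100
Step 1: Ratio = 2.17 / 13.8 = 0.157246
Step 2: CV% = 0.157246 * 100 = 15.7246% ≈ 15.7%

15.7%


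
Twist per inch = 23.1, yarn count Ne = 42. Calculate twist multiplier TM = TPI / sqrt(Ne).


Formula: TM = TPI / sqrt(Ne)
Step 1: sqrt(Ne) = sqrt(42) = 6.4807
Step 2: TM = 23.1 / 6.4807 = 3.56

3.56 TM


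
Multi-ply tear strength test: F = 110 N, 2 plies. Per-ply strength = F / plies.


Formula: Per-ply strength = Total force / Number of plies
Per-ply = 110 N / 2
Per-ply = 55 N

55 N


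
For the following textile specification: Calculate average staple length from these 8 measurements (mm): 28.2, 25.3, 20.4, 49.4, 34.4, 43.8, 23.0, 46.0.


Formula: Mean = sum of lengths / count
Sum = 28.2 + 25.3 + 20.4 + 49.4 + 34.4 + 43.8 + 23.0 + 46.0
Sum = 270.5 mm
Mean = 270.5 / 8 = 33.81 mm

33.81 mm


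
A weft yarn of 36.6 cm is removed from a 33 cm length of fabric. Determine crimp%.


Formula: Crimp% = ((L_yarn - L_fabric) / L_fabric) * 100
Step 1: Extension = 36.6 - 33 = 3.6 cm
Step 2: Crimp% = (3.6 / 33) * 100
Step 3: Crimp% = 0.109091 * 100 = 10.9091% ≈ 10.9%

10.9%


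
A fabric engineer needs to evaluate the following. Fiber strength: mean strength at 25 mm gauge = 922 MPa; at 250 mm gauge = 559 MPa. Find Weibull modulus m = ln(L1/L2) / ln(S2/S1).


Formula: m = ln(L1/L2) / ln(S2/S1)
Step 1: ln(L1/L2) = ln(25/250) = -2.30259
Step 2: S2/S1 = 559/922 = 0.60629
Step 3: ln(S2/S1) = ln(0.60629) = -0.50040
Step 4: m = -2.30259 / -0.50040 = 4.60

4.60 (Weibull m)


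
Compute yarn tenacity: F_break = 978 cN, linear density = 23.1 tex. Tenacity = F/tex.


Formula: Tenacity = Breaking force / Linear density
Tenacity = 978 cN / 23.1 tex
Tenacity = 42.34 cN/tex

42.34 cN/tex


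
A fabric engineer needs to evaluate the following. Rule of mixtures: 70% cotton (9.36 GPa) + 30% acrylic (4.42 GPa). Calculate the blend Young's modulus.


Formula: Blend property = (fraction_A * property_A) + (fraction_B * property_B)
Step 1: Contribution A = 70/100 * 9.36 GPa = 6.552 GPa
Step 2: Contribution B = 30/100 * 4.42 GPa = 1.326 GPa
Step 3: Blend Young's modulus = 6.552 + 1.326 = 7.878 GPa

7.878 GPa


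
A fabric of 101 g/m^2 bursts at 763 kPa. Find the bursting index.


Formula: Bursting Index = Bursting Strength / Fabric GSM
BI = 763 kPa / 101 g/m^2
BI = 7.554 kPa/(g/m^2)

7.554 kPa/(g/m^2)


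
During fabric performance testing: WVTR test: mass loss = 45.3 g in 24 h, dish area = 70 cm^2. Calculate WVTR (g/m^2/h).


Formula: WVTR = mass_loss / (area * time)
Step 1: Convert area: 70 cm^2 = 0.007 m^2
Step 2: WVTR = 45.3 g / (0.007 m^2 * 24 h)
Step 3: WVTR = 45.3 / 0.168 = 269.6 g/m^2/h

269.6 g/m^2/h


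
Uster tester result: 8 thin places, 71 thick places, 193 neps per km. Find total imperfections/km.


Formula: Total = thin places + thick places + neps
Total = 8 + 71 + 193
Total = 272 imperfections/km

272 imperfections/km


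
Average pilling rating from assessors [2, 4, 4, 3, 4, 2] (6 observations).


Formula: Mean = sum / count
Sum = 2 + 4 + 4 + 3 + 4 + 2 = 19
Mean = 19 / 6 = 3.2

3.2


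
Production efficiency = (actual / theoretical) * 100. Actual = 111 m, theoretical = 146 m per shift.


Formula: Efficiency% = (Actual output / Theoretical output) * 100
Efficiency% = (111 / 146) * 100
Efficiency% = 0.760274 * 100 = 76.0274% ≈ 76.0%

76.0%


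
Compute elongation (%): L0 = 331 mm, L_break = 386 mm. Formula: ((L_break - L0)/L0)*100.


Formula: Elongation (%) = ((L_break - L0) / L0) * 100
Step 1: Extension = 386 - 331 = 55 mm
Step 2: Elongation = (55 / 331) * 100
Step 3: Elongation = 0.166163 * 100 = 16.6163% ≈ 16.6%

16.6%


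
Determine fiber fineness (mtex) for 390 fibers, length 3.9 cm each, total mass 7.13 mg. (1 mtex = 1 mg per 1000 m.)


Formula: fineness (mtex) = mass (mg) / total length (km) = (mass_mg / total_length_m) * 1000
Step 1: Convert fiber length: 3.9 cm = 0.039 m
Step 2: Total fiber length = 390 * 0.039 = 15.21 m
Step 3: Linear density = 7.13 mg / 15.21 m = 0.4688 mg/m
Step 4: fineness = 0.4688 * 1000 = 468.8 mtex

468.8 mtex


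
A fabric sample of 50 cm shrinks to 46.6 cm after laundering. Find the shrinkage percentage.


Formula: Shrinkage% = ((L_before - L_after) / L_before) * 100
Step 1: Shrinkage = 50 - 46.6 = 3.4 cm
Step 2: Shrinkage% = (3.4 / 50) * 100
Step 3: Shrinkage% = 0.068 * 100 = 6.8%

6.8%


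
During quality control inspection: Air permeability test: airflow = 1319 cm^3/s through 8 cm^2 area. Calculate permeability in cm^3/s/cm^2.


Formula: Air Permeability = Airflow / Test Area
AP = 1319 cm^3/s / 8 cm^2
AP = 164.9 cm^3/s/cm^2

164.9 cm^3/s/cm^2


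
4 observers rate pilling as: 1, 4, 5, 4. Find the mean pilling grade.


Formula: Mean = sum / count
Sum = 1 + 4 + 5 + 4 = 14
Mean = 14 / 4 = 3.5

3.5


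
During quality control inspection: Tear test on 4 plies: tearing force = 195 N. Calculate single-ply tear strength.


Formula: Per-ply strength = Total force / Number of plies
Per-ply = 195 N / 4
Per-ply = 48.75 N

48.75 N


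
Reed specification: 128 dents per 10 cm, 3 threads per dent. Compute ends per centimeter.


Formula: EPC = (dents per 10 cm * ends per dent) / 10
Step 1: Total ends per 10 cm = 128 * 3 = 384
Step 2: EPC = 384 / 10 = 38.4 ends/cm

38.4 ends/cm


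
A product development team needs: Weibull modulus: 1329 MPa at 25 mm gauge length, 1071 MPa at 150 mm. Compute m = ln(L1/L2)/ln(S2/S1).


Formula: m = ln(L1/L2) / ln(S2/S1)
Step 1: ln(L1/L2) = ln(25/150) = -1.79176
Step 2: S2/S1 = 1071/1329 = 0.80587
Step 3: ln(S2/S1) = ln(0.80587) = -0.21583
Step 4: m = -1.79176 / -0.21583 = 8.30

8.30 (Weibull m)


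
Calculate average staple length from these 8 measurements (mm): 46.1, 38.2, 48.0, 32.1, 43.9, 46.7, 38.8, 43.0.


Formula: Mean = sum of lengths / count
Sum = 46.1 + 38.2 + 48.0 + 32.1 + 43.9 + 46.7 + 38.8 + 43.0
Sum = 336.8 mm
Mean = 336.8 / 8 = 42.10 mm

42.10 mm


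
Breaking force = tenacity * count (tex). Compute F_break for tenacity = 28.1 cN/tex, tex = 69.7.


Formula: Breaking force = Tenacity * Linear density
F = 28.1 cN/tex * 69.7 tex
F = 1958.57 cN

1958.57 cN


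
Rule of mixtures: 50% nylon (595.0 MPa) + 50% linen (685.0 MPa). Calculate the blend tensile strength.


Formula: Blend property = (fraction_A * property_A) + (fraction_B * property_B)
Step 1: Contribution A = 50/100 * 595.0 MPa = 297.5 MPa
Step 2: Contribution B = 50/100 * 685.0 MPa = 342.5 MPa
Step 3: Blend tensile strength = 297.5 + 342.5 = 640.0 MPa

640.0 MPa


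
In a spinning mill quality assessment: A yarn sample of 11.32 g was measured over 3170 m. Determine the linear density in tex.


Formula: Tex = (mass_g / length_m) * 1000
Substituting: Tex = (11.32 / 3170) * 1000
Intermediate: 11.32 / 3170 = 0.00357098 g/m
Tex = 0.00357098 * 1000 = 3.57 tex

3.57 tex


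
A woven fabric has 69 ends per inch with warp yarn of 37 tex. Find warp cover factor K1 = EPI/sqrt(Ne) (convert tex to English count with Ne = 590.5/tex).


Formula: K1 = EPI / sqrt(Ne), with Ne = 590.5 / tex_warp
Step 1: Ne = 590.5 / 37 = 15.959
Step 2: sqrt(Ne) = sqrt(15.959) = 3.9949
Step 3: K1 = 69 / 3.9949 = 17.3

17.3


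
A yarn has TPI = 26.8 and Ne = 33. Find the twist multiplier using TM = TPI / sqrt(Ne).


Formula: TM = TPI / sqrt(Ne)
Step 1: sqrt(Ne) = sqrt(33) = 5.7446
Step 2: TM = 26.8 / 5.7446 = 4.67

4.67 TM


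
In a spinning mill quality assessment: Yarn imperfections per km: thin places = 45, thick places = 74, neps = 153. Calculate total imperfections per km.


Formula: Total = thin places + thick places + neps
Total = 45 + 74 + 153
Total = 272 imperfections/km

272 imperfections/km


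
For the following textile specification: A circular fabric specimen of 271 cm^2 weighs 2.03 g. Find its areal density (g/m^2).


Formula: GSM = mass_g / area_m2
Step 1: Convert area: 271 cm^2 = 271 / 10000 = 0.0271 m^2
Step 2: GSM = 2.03 g / 0.0271 m^2 = 74.9 g/m^2

74.9 g/m^2


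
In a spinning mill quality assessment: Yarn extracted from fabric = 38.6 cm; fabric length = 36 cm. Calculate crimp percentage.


Formula: Crimp% = ((L_yarn - L_fabric) / L_fabric) * 100
Step 1: Extension = 38.6 - 36 = 2.6 cm
Step 2: Crimp% = (2.6 / 36) * 100
Step 3: Crimp% = 0.072222 * 100 = 7.2222% ≈ 7.2%

7.2%


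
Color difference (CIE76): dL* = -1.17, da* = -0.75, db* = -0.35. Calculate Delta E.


Formula: Delta E = sqrt(dL*^2 + da*^2 + db*^2)
Step 1: dL*^2 = (-1.17)^2 = 1.3689
Step 2: da*^2 = (-0.75)^2 = 0.5625
Step 3: db*^2 = (-0.35)^2 = 0.1225
Step 4: Sum = 1.3689 + 0.5625 + 0.1225 = 2.0539
Step 5: Delta E = sqrt(2.0539) = 1.43

1.43 Delta E


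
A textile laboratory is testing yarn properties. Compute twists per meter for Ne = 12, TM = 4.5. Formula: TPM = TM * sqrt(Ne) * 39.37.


Formula: TPM = TM * sqrt(Ne) * 39.37
Step 1: sqrt(Ne) = sqrt(12) = 3.4641
Step 2: TM * sqrt(Ne) = 4.5 * 3.4641 = 15.5885
Step 3: TPM = 15.5885 * 39.37 = 614 twists/m

614 twists/m


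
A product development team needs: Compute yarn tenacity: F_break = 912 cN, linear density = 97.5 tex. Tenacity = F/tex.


Formula: Tenacity = Breaking force / Linear density
Tenacity = 912 cN / 97.5 tex
Tenacity = 9.35 cN/tex

9.35 cN/tex


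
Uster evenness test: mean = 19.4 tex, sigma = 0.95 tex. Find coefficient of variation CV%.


Formula: CV% = (standard deviation / mean) * 100
Step 1: Ratio = 0.95 / 19.4 = 0.048969
Step 2: CV% = 0.048969 * 100 = 4.8969% ≈ 4.9%

4.9%


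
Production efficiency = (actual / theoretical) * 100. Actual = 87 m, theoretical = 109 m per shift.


Formula: Efficiency% = (Actual output / Theoretical output) * 100
Efficiency% = (87 / 109) * 100
Efficiency% = 0.798165 * 100 = 79.8165% ≈ 79.8%

79.8%


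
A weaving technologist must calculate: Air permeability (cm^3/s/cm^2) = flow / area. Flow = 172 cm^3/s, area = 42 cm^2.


Formula: Air Permeability = Airflow / Test Area
AP = 172 cm^3/s / 42 cm^2
AP = 4.1 cm^3/s/cm^2

4.1 cm^3/s/cm^2


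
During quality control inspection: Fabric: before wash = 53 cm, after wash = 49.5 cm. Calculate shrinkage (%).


Formula: Shrinkage% = ((L_before - L_after) / L_before) * 100
Step 1: Shrinkage = 53 - 49.5 = 3.5 cm
Step 2: Shrinkage% = (3.5 / 53) * 100
Step 3: Shrinkage% = 0.066038 * 100 = 6.6038% ≈ 6.6%

6.6%


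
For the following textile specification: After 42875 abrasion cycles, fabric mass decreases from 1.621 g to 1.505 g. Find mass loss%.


Formula: Mass loss% = ((m_before - m_after) / m_before) * 100
Step 1: Mass loss = 1.621 - 1.505 = 0.116 g
Step 2: Ratio = 0.116 / 1.621 = 0.0715608
Step 3: Mass loss% = 0.0715608 * 100 = 7.15608% ≈ 7.16%

7.16%


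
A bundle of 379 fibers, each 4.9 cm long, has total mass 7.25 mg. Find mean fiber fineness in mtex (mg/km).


Formula: fineness (mtex) = mass (mg) / total length (km) = (mass_mg / total_length_m) * 1000
Step 1: Convert fiber length: 4.9 cm = 0.049 m
Step 2: Total fiber length = 379 * 0.049 = 18.571 m
Step 3: Linear density = 7.25 mg / 18.571 m = 0.3904 mg/m
Step 4: fineness = 0.3904 * 1000 = 390.4 mtex

390.4 mtex


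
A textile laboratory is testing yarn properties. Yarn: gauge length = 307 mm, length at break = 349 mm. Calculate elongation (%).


Formula: Elongation (%) = ((L_break - L0) / L0) * 100
Step 1: Extension = 349 - 307 = 42 mm
Step 2: Elongation = (42 / 307) * 100
Step 3: Elongation = 0.136808 * 100 = 13.6808% ≈ 13.7%

13.7%


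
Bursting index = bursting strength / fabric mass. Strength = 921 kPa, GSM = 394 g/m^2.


Formula: Bursting Index = Bursting Strength / Fabric GSM
BI = 921 kPa / 394 g/m^2
BI = 2.338 kPa/(g/m^2)

2.338 kPa/(g/m^2)


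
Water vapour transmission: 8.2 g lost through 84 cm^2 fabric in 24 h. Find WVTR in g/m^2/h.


Formula: WVTR = mass_loss / (area * time)
Step 1: Convert area: 84 cm^2 = 0.0084 m^2
Step 2: WVTR = 8.2 g / (0.0084 m^2 * 24 h)
Step 3: WVTR = 8.2 / 0.2016 = 40.7 g/m^2/h

40.7 g/m^2/h


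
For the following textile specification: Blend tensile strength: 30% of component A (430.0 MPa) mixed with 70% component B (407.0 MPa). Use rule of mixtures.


Formula: Blend property = (fraction_A * property_A) + (fraction_B * property_B)
Step 1: Contribution A = 30/100 * 430.0 MPa = 129.0 MPa
Step 2: Contribution B = 70/100 * 407.0 MPa = 284.9 MPa
Step 3: Blend tensile strength = 129.0 + 284.9 = 413.9 MPa

413.9 MPa


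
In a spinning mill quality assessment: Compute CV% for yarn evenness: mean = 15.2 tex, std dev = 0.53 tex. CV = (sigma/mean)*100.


Formula: CV% = (standard deviation / mean) * 100
Step 1: Ratio = 0.53 / 15.2 = 0.034868
Step 2: CV% = 0.034868 * 100 = 3.4868% ≈ 3.5%

3.5%


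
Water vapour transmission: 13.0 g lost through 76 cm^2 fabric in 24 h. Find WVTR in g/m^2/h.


Formula: WVTR = mass_loss / (area * time)
Step 1: Convert area: 76 cm^2 = 0.0076 m^2
Step 2: WVTR = 13.0 g / (0.0076 m^2 * 24 h)
Step 3: WVTR = 13.0 / 0.1824 = 71.3 g/m^2/h

71.3 g/m^2/h


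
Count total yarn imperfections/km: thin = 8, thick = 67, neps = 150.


Formula: Total = thin places + thick places + neps
Total = 8 + 67 + 150
Total = 225 imperfections/km

225 imperfections/km


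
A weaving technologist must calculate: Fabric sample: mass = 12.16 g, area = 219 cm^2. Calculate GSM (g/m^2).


Formula: GSM = mass_g / area_m2
Step 1: Convert area: 219 cm^2 = 219 / 10000 = 0.0219 m^2
Step 2: GSM = 12.16 g / 0.0219 m^2 = 555.3 g/m^2

555.3 g/m^2


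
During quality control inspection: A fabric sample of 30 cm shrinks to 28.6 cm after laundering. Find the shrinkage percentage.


Formula: Shrinkage% = ((L_before - L_after) / L_before) * 100
Step 1: Shrinkage = 30 - 28.6 = 1.4 cm
Step 2: Shrinkage% = (1.4 / 30) * 100
Step 3: Shrinkage% = 0.046667 * 100 = 4.6667% ≈ 4.7%

4.7%


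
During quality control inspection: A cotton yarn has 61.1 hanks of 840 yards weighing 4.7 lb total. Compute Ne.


Formula: Ne = hanks / mass_lb
Substituting: Ne = 61.1 / 4.7
Ne = 13.0

13.0 Ne


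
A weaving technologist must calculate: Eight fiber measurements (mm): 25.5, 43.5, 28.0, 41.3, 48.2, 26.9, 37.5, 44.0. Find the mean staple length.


Formula: Mean = sum of lengths / count
Sum = 25.5 + 43.5 + 28.0 + 41.3 + 48.2 + 26.9 + 37.5 + 44.0
Sum = 294.9 mm
Mean = 294.9 / 8 = 36.86 mm

36.86 mm


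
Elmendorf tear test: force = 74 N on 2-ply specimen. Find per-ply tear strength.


Formula: Per-ply strength = Total force / Number of plies
Per-ply = 74 N / 2
Per-ply = 37 N

37 N


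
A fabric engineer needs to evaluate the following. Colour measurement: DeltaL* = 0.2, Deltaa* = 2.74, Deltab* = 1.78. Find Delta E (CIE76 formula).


Formula: Delta E = sqrt(dL*^2 + da*^2 + db*^2)
Step 1: dL*^2 = 0.2^2 = 0.04
Step 2: da*^2 = 2.74^2 = 7.5076
Step 3: db*^2 = 1.78^2 = 3.1684
Step 4: Sum = 0.04 + 7.5076 + 3.1684 = 10.716
Step 5: Delta E = sqrt(10.716) = 3.27

3.27 Delta E


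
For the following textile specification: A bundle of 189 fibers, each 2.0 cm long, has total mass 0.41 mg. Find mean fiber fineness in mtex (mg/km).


Formula: fineness (mtex) = mass (mg) / total length (km) = (mass_mg / total_length_m) * 1000
Step 1: Convert fiber length: 2.0 cm = 0.02 m
Step 2: Total fiber length = 189 * 0.02 = 3.78 m
Step 3: Linear density = 0.41 mg / 3.78 m = 0.1085 mg/m
Step 4: fineness = 0.1085 * 1000 = 108.5 mtex

108.5 mtex


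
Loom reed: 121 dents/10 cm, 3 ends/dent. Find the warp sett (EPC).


Formula: EPC = (dents per 10 cm * ends per dent) / 10
Step 1: Total ends per 10 cm = 121 * 3 = 363
Step 2: EPC = 363 / 10 = 36.3 ends/cm

36.3 ends/cm


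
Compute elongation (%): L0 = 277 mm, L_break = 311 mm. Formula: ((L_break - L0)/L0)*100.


Formula: Elongation (%) = ((L_break - L0) / L0) * 100
Step 1: Extension = 311 - 277 = 34 mm
Step 2: Elongation = (34 / 277) * 100
Step 3: Elongation = 0.122744 * 100 = 12.2744% ≈ 12.3%

12.3%


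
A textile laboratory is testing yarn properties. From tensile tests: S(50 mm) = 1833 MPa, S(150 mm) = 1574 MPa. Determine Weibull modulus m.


Formula: m = ln(L1/L2) / ln(S2/S1)
Step 1: ln(L1/L2) = ln(50/150) = -1.09861
Step 2: S2/S1 = 1574/1833 = 0.8587
Step 3: ln(S2/S1) = ln(0.8587) = -0.15234
Step 4: m = -1.09861 / -0.15234 = 7.21

7.21 (Weibull m)


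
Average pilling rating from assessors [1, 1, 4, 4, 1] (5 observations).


Formula: Mean = sum / count
Sum = 1 + 1 + 4 + 4 + 1 = 11
Mean = 11 / 5 = 2.2

2.2


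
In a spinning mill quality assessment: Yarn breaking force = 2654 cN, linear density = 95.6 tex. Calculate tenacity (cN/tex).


Formula: Tenacity = Breaking force / Linear density
Tenacity = 2654 cN / 95.6 tex
Tenacity = 27.76 cN/tex

27.76 cN/tex


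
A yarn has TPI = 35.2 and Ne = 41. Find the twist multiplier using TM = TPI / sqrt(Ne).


Formula: TM = TPI / sqrt(Ne)
Step 1: sqrt(Ne) = sqrt(41) = 6.4031
Step 2: TM = 35.2 / 6.4031 = 5.50

5.50 TM


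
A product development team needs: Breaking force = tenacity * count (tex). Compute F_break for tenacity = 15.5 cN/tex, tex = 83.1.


Formula: Breaking force = Tenacity * Linear density
F = 15.5 cN/tex * 83.1 tex
F = 1288.05 cN

1288.05 cN


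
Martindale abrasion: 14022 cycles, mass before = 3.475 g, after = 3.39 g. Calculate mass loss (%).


Formula: Mass loss% = ((m_before - m_after) / m_before) * 100
Step 1: Mass loss = 3.475 - 3.39 = 0.085 g
Step 2: Ratio = 0.085 / 3.475 = 0.0244604
Step 3: Mass loss% = 0.0244604 * 100 = 2.44604% ≈ 2.45%

2.45%


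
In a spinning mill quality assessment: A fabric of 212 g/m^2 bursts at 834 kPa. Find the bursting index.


Formula: Bursting Index = Bursting Strength / Fabric GSM
BI = 834 kPa / 212 g/m^2
BI = 3.934 kPa/(g/m^2)

3.934 kPa/(g/m^2)


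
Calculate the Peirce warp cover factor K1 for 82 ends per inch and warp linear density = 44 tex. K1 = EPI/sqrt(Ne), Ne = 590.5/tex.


Formula: K1 = EPI / sqrt(Ne), with Ne = 590.5 / tex_warp
Step 1: Ne = 590.5 / 44 = 13.42
Step 2: sqrt(Ne) = sqrt(13.42) = 3.6633
Step 3: K1 = 82 / 3.6633 = 22.4

22.4


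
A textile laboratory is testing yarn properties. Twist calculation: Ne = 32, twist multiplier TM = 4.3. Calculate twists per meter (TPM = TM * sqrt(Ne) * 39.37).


Formula: TPM = TM * sqrt(Ne) * 39.37
Step 1: sqrt(Ne) = sqrt(32) = 5.6569
Step 2: TM * sqrt(Ne) = 4.3 * 5.6569 = 24.3247
Step 3: TPM = 24.3247 * 39.37 = 958 twists/m

958 twists/m


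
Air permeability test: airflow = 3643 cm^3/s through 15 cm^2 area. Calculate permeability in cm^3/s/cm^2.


Formula: Air Permeability = Airflow / Test Area
AP = 3643 cm^3/s / 15 cm^2
AP = 242.9 cm^3/s/cm^2

242.9 cm^3/s/cm^2


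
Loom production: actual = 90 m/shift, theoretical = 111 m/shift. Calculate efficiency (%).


Formula: Efficiency% = (Actual output / Theoretical output) * 100
Efficiency% = (90 / 111) * 100
Efficiency% = 0.810811 * 100 = 81.0811% ≈ 81.1%

81.1%


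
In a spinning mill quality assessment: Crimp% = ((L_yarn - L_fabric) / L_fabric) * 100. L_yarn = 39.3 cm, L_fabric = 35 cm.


Formula: Crimp% = ((L_yarn - L_fabric) / L_fabric) * 100
Step 1: Extension = 39.3 - 35 = 4.3 cm
Step 2: Crimp% = (4.3 / 35) * 100
Step 3: Crimp% = 0.122857 * 100 = 12.2857% ≈ 12.3%

12.3%


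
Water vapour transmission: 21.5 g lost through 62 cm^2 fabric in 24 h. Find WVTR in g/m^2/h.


Formula: WVTR = mass_loss / (area * time)
Step 1: Convert area: 62 cm^2 = 0.0062 m^2
Step 2: WVTR = 21.5 g / (0.0062 m^2 * 24 h)
Step 3: WVTR = 21.5 / 0.1488 = 144.5 g/m^2/h

144.5 g/m^2/h


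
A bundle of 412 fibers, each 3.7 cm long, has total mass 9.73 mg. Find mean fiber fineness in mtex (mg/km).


Formula: fineness (mtex) = mass (mg) / total length (km) = (mass_mg / total_length_m) * 1000
Step 1: Convert fiber length: 3.7 cm = 0.037 m
Step 2: Total fiber length = 412 * 0.037 = 15.244 m
Step 3: Linear density = 9.73 mg / 15.244 m = 0.6383 mg/m
Step 4: fineness = 0.6383 * 1000 = 638.3 mtex

638.3 mtex


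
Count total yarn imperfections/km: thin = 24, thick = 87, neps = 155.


Formula: Total = thin places + thick places + neps
Total = 24 + 87 + 155
Total = 266 imperfections/km

266 imperfections/km


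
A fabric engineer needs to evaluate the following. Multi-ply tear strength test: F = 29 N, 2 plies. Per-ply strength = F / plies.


Formula: Per-ply strength = Total force / Number of plies
Per-ply = 29 N / 2
Per-ply = 14.5 N

14.5 N


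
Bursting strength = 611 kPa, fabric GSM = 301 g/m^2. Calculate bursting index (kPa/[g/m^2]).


Formula: Bursting Index = Bursting Strength / Fabric GSM
BI = 611 kPa / 301 g/m^2
BI = 2.030 kPa/(g/m^2)

2.030 kPa/(g/m^2)


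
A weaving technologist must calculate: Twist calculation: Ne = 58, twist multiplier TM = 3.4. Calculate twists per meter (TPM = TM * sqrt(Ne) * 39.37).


Formula: TPM = TM * sqrt(Ne) * 39.37
Step 1: sqrt(Ne) = sqrt(58) = 7.6158
Step 2: TM * sqrt(Ne) = 3.4 * 7.6158 = 25.8937
Step 3: TPM = 25.8937 * 39.37 = 1019 twists/m

1019 twists/m


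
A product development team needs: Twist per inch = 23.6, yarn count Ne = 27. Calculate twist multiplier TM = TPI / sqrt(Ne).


Formula: TM = TPI / sqrt(Ne)
Step 1: sqrt(Ne) = sqrt(27) = 5.1962
Step 2: TM = 23.6 / 5.1962 = 4.54

4.54 TM


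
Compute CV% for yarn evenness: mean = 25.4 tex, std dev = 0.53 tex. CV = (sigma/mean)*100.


Formula: CV% = (standard deviation / mean) * 100
Step 1: Ratio = 0.53 / 25.4 = 0.020866
Step 2: CV% = 0.020866 * 100 = 2.0866% ≈ 2.1%

2.1%


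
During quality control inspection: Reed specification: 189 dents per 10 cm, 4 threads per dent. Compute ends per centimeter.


Formula: EPC = (dents per 10 cm * ends per dent) / 10
Step 1: Total ends per 10 cm = 189 * 4 = 756
Step 2: EPC = 756 / 10 = 75.6 ends/cm

75.6 ends/cm


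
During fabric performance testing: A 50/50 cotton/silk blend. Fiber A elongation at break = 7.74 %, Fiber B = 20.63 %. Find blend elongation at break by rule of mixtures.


Formula: Blend property = (fraction_A * property_A) + (fraction_B * property_B)
Step 1: Contribution A = 50/100 * 7.74 % = 3.87 %
Step 2: Contribution B = 50/100 * 20.63 % = 10.315 %
Step 3: Blend elongation at break = 3.87 + 10.315 = 14.185 %

14.185 %


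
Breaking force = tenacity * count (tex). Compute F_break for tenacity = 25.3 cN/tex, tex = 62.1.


Formula: Breaking force = Tenacity * Linear density
F = 25.3 cN/tex * 62.1 tex
F = 1571.13 cN

1571.13 cN


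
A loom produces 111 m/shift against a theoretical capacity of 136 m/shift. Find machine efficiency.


Formula: Efficiency% = (Actual output / Theoretical output) * 100
Efficiency% = (111 / 136) * 100
Efficiency% = 0.816176 * 100 = 81.6176% ≈ 81.6%

81.6%


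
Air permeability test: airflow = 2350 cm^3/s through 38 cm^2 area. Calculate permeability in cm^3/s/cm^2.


Formula: Air Permeability = Airflow / Test Area
AP = 2350 cm^3/s / 38 cm^2
AP = 61.8 cm^3/s/cm^2

61.8 cm^3/s/cm^2


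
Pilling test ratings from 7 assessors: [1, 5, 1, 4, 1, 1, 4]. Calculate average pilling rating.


Formula: Mean = sum / count
Sum = 1 + 5 + 1 + 4 + 1 + 1 + 4 = 17
Mean = 17 / 7 = 2.4

2.4


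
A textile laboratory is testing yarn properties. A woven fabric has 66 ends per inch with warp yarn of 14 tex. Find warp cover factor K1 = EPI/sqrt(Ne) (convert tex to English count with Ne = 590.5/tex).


Formula: K1 = EPI / sqrt(Ne), with Ne = 590.5 / tex_warp
Step 1: Ne = 590.5 / 14 = 42.179
Step 2: sqrt(Ne) = sqrt(42.179) = 6.4945
Step 3: K1 = 66 / 6.4945 = 10.2

10.2


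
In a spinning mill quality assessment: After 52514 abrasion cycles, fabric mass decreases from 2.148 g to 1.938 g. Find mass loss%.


Formula: Mass loss% = ((m_before - m_after) / m_before) * 100
Step 1: Mass loss = 2.148 - 1.938 = 0.21 g
Step 2: Ratio = 0.21 / 2.148 = 0.0977654
Step 3: Mass loss% = 0.0977654 * 100 = 9.77654% ≈ 9.78%

9.78%


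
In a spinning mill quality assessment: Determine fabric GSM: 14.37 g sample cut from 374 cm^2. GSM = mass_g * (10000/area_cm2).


Formula: GSM = mass_g / area_m2
Step 1: Convert area: 374 cm^2 = 374 / 10000 = 0.0374 m^2
Step 2: GSM = 14.37 g / 0.0374 m^2 = 384.2 g/m^2

384.2 g/m^2


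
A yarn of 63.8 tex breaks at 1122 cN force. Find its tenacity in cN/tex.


Formula: Tenacity = Breaking force / Linear density
Tenacity = 1122 cN / 63.8 tex
Tenacity = 17.59 cN/tex

17.59 cN/tex


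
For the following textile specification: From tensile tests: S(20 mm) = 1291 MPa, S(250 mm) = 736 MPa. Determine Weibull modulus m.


Formula: m = ln(L1/L2) / ln(S2/S1)
Step 1: ln(L1/L2) = ln(20/250) = -2.52573
Step 2: S2/S1 = 736/1291 = 0.5701
Step 3: ln(S2/S1) = ln(0.5701) = -0.56194
Step 4: m = -2.52573 / -0.56194 = 4.49

4.49 (Weibull m)


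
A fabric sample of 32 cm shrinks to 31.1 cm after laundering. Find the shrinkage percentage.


Formula: Shrinkage% = ((L_before - L_after) / L_before) * 100
Step 1: Shrinkage = 32 - 31.1 = 0.9 cm
Step 2: Shrinkage% = (0.9 / 32) * 100
Step 3: Shrinkage% = 0.028125 * 100 = 2.8125% ≈ 2.8%

2.8%


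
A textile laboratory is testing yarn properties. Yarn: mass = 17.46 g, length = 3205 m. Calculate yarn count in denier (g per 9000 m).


Formula: den = (mass_g / length_m) * 9000
Substituting: den = (17.46 / 3205) * 9000
Intermediate: 17.46 / 3205 = 0.00544774 g/m
den = 0.00544774 * 9000 = 49.0 denier

49.0 denier


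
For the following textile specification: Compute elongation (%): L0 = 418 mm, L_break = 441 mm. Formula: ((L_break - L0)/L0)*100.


Formula: Elongation (%) = ((L_break - L0) / L0) * 100
Step 1: Extension = 441 - 418 = 23 mm
Step 2: Elongation = (23 / 418) * 100
Step 3: Elongation = 0.055024 * 100 = 5.5024% ≈ 5.5%

5.5%


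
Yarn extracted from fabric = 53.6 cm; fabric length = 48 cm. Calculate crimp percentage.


Formula: Crimp% = ((L_yarn - L_fabric) / L_fabric) * 100
Step 1: Extension = 53.6 - 48 = 5.6 cm
Step 2: Crimp% = (5.6 / 48) * 100
Step 3: Crimp% = 0.116667 * 100 = 11.6667% ≈ 11.7%

11.7%


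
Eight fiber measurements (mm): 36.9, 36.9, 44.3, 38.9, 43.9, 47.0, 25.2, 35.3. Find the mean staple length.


Formula: Mean = sum of lengths / count
Sum = 36.9 + 36.9 + 44.3 + 38.9 + 43.9 + 47.0 + 25.2 + 35.3
Sum = 308.4 mm
Mean = 308.4 / 8 = 38.55 mm

38.55 mm


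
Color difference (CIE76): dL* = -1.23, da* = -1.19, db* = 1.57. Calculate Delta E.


Formula: Delta E = sqrt(dL*^2 + da*^2 + db*^2)
Step 1: dL*^2 = (-1.23)^2 = 1.5129
Step 2: da*^2 = (-1.19)^2 = 1.4161
Step 3: db*^2 = 1.57^2 = 2.4649
Step 4: Sum = 1.5129 + 1.4161 + 2.4649 = 5.3939
Step 5: Delta E = sqrt(5.3939) = 2.32

2.32 Delta E


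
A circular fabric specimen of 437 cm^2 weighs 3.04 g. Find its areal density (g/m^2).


Formula: GSM = mass_g / area_m2
Step 1: Convert area: 437 cm^2 = 437 / 10000 = 0.0437 m^2
Step 2: GSM = 3.04 g / 0.0437 m^2 = 69.6 g/m^2

69.6 g/m^2
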